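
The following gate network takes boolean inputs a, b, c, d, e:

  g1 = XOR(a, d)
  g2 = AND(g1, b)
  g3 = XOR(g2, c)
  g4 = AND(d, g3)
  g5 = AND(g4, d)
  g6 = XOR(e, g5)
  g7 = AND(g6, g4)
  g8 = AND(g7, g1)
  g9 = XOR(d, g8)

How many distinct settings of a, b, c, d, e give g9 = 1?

14

g9 = XOR(d, g8) must be 1, so d and g8 differ.
Enumerating the 32 input combinations, 14 give g9 = 1 and 18 give g9 = 0.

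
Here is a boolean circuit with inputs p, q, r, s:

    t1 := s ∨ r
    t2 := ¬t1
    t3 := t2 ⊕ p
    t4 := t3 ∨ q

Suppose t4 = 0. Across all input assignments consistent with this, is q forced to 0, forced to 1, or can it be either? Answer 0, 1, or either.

t4 = t3 ∨ q must be 0, so both t3 = 0 and q = 0.
t3 = t2 ⊕ p must be 0, so t2 and p are equal.
Every assignment with t4 = 0 has q = 0; there are 4 such assignment(s).
  p=0, q=0, r=0, s=1
  p=0, q=0, r=1, s=0
  p=0, q=0, r=1, s=1
  p=1, q=0, r=0, s=0

0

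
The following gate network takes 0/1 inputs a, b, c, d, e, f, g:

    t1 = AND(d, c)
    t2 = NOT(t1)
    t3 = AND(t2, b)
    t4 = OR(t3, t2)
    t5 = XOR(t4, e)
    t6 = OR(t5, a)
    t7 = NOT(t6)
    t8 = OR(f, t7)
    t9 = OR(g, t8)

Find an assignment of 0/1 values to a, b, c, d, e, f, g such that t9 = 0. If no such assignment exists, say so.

t9 = OR(g, t8) must be 0, so both g = 0 and t8 = 0.
Check with a=1, b=0, c=1, d=1, e=0, f=0, g=0:
t1 = AND(d, c) = AND(1, 1) = 1
t2 = NOT(t1) = NOT 1 = 0
t3 = AND(t2, b) = AND(0, 0) = 0
t4 = OR(t3, t2) = OR(0, 0) = 0
t5 = XOR(t4, e) = XOR(0, 0) = 0
t6 = OR(t5, a) = OR(0, 1) = 1
t7 = NOT(t6) = NOT 1 = 0
t8 = OR(f, t7) = OR(0, 0) = 0
t9 = OR(g, t8) = OR(0, 0) = 0
So t9 = 0 as required.

a=1, b=0, c=1, d=1, e=0, f=0, g=0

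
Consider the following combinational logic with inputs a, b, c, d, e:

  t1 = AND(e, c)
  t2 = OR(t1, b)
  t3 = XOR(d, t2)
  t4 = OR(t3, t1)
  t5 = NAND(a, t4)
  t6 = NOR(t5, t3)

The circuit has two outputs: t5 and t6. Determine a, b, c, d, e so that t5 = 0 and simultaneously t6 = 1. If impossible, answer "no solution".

Check with a=1 b=1 c=1 d=1 e=1:
t1 = AND(e, c) = AND(1, 1) = 1
t2 = OR(t1, b) = OR(1, 1) = 1
t3 = XOR(d, t2) = XOR(1, 1) = 0
t4 = OR(t3, t1) = OR(0, 1) = 1
t5 = NAND(a, t4) = NAND(1, 1) = 0
t6 = NOR(t5, t3) = NOR(0, 0) = 1
So t5 = 0 and t6 = 1.

a=1 b=1 c=1 d=1 e=1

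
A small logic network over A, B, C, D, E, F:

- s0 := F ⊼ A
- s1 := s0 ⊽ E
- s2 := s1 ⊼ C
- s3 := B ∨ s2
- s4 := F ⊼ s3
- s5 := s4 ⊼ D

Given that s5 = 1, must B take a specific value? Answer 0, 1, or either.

either

Both values of B occur among assignments with s5 = 1:
  B=0: A=0, B=0, C=0, D=0, E=0, F=0
  B=1: A=0, B=1, C=0, D=0, E=0, F=0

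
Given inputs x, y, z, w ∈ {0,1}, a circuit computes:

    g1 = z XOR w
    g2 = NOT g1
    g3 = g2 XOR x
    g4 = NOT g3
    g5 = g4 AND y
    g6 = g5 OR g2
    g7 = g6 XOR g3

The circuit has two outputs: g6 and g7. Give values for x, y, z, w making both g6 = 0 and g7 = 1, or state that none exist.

Check with x=1 y=0 z=0 w=1:
g1 = z XOR w = 0 XOR 1 = 1
g2 = NOT g1 = NOT 1 = 0
g3 = g2 XOR x = 0 XOR 1 = 1
g4 = NOT g3 = NOT 1 = 0
g5 = g4 AND y = 0 AND 0 = 0
g6 = g5 OR g2 = 0 OR 0 = 0
g7 = g6 XOR g3 = 0 XOR 1 = 1
So g6 = 0 and g7 = 1.

x=1 y=0 z=0 w=1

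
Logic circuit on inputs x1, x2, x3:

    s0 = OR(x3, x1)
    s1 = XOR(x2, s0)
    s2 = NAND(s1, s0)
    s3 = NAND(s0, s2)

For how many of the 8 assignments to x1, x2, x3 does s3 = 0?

3

s3 = NAND(s0, s2) must be 0, so both s0 = 1 and s2 = 1.
s0 = OR(x3, x1) must be 1, so at least one of x3, x1 is 1.
Satisfying assignments:
  x1=0, x2=1, x3=1
  x1=1, x2=1, x3=0
  x1=1, x2=1, x3=1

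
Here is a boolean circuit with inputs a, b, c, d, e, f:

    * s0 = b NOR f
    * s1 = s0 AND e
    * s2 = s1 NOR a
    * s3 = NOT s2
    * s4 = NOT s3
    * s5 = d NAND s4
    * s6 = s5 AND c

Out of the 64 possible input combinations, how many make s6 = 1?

25

s6 = s5 AND c must be 1, so both s5 = 1 and c = 1.
s5 = d NAND s4 must be 1, so at least one of d, s4 is 0.
Enumerating the 64 input combinations, 25 give s6 = 1 and 39 give s6 = 0.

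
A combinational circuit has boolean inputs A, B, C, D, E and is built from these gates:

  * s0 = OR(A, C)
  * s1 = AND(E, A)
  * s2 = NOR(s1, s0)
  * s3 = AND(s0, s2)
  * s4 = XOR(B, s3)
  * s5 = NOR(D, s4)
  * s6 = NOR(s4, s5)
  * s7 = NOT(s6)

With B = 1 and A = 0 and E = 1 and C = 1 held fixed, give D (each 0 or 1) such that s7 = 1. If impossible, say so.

D=0

s7 = NOT(s6) must be 1, so s6 = 0.
s6 = NOR(s4, s5) must be 0, so at least one of s4, s5 is 1.
Check with B = 1 and A = 0 and E = 1 and C = 1 and D=0:
s0 = OR(A, C) = OR(0, 1) = 1
s1 = AND(E, A) = AND(1, 0) = 0
s2 = NOR(s1, s0) = NOR(0, 1) = 0
s3 = AND(s0, s2) = AND(1, 0) = 0
s4 = XOR(B, s3) = XOR(1, 0) = 1
s5 = NOR(D, s4) = NOR(0, 1) = 0
s6 = NOR(s4, s5) = NOR(1, 0) = 0
s7 = NOT(s6) = NOT 0 = 1
So s7 = 1.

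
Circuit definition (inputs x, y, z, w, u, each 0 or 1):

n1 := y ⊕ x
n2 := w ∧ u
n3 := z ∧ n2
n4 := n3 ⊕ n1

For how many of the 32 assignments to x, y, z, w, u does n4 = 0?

n4 = n3 ⊕ n1 must be 0, so n3 and n1 are equal.
Enumerating the 32 input combinations, 16 give n4 = 0 and 16 give n4 = 1.

16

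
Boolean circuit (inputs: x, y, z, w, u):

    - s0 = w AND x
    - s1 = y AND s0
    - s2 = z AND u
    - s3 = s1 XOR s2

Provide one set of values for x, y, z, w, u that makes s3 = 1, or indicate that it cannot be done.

Check with x=0 y=0 z=1 w=1 u=1:
s0 = w AND x = 1 AND 0 = 0
s1 = y AND s0 = 0 AND 0 = 0
s2 = z AND u = 1 AND 1 = 1
s3 = s1 XOR s2 = 0 XOR 1 = 1
So s3 = 1 as required.

x=0 y=0 z=1 w=1 u=1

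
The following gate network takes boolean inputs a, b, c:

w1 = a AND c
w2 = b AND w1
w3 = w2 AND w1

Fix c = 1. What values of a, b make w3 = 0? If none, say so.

a=1 b=0

Check with c = 1 and a=1, b=0:
w1 = a AND c = 1 AND 1 = 1
w2 = b AND w1 = 0 AND 1 = 0
w3 = w2 AND w1 = 0 AND 1 = 0
So w3 = 0.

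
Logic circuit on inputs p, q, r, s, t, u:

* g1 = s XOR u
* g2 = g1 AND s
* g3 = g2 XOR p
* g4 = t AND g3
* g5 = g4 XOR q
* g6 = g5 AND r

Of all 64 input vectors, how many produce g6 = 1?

g6 = g5 AND r must be 1, so both g5 = 1 and r = 1.
g5 = g4 XOR q must be 1, so g4 and q differ.
Enumerating the 64 input combinations, 16 give g6 = 1 and 48 give g6 = 0.

16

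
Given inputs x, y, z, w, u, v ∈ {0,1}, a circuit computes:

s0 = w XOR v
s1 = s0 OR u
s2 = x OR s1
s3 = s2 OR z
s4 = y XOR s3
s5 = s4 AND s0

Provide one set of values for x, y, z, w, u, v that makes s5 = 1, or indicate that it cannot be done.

x=1, y=0, z=0, w=1, u=0, v=0

s5 = s4 AND s0 must be 1, so both s4 = 1 and s0 = 1.
Check with x=1, y=0, z=0, w=1, u=0, v=0:
s0 = w XOR v = 1 XOR 0 = 1
s1 = s0 OR u = 1 OR 0 = 1
s2 = x OR s1 = 1 OR 1 = 1
s3 = s2 OR z = 1 OR 0 = 1
s4 = y XOR s3 = 0 XOR 1 = 1
s5 = s4 AND s0 = 1 AND 1 = 1
So s5 = 1 as required.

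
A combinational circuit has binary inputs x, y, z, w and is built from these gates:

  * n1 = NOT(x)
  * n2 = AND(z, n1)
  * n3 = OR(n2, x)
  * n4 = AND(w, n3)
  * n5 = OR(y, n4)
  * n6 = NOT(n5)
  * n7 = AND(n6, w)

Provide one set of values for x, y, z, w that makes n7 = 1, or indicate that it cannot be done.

Check with x=0, y=0, z=0, w=1:
n1 = NOT(x) = NOT 0 = 1
n2 = AND(z, n1) = AND(0, 1) = 0
n3 = OR(n2, x) = OR(0, 0) = 0
n4 = AND(w, n3) = AND(1, 0) = 0
n5 = OR(y, n4) = OR(0, 0) = 0
n6 = NOT(n5) = NOT 0 = 1
n7 = AND(n6, w) = AND(1, 1) = 1
So n7 = 1 as required.

x=0, y=0, z=0, w=1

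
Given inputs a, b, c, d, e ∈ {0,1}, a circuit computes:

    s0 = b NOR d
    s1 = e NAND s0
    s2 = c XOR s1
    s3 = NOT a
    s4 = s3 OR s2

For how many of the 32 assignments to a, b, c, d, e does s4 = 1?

s4 = s3 OR s2 must be 1, so at least one of s3, s2 is 1.
Enumerating the 32 input combinations, 24 give s4 = 1 and 8 give s4 = 0.

24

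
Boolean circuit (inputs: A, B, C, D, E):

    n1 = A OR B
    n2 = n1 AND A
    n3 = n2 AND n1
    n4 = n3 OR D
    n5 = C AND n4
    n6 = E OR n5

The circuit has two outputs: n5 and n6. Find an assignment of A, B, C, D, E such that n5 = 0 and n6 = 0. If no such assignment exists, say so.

Check with A=0, B=0, C=1, D=0, E=0:
n1 = A OR B = 0 OR 0 = 0
n2 = n1 AND A = 0 AND 0 = 0
n3 = n2 AND n1 = 0 AND 0 = 0
n4 = n3 OR D = 0 OR 0 = 0
n5 = C AND n4 = 1 AND 0 = 0
n6 = E OR n5 = 0 OR 0 = 0
So n5 = 0 and n6 = 0.

A=0, B=0, C=1, D=0, E=0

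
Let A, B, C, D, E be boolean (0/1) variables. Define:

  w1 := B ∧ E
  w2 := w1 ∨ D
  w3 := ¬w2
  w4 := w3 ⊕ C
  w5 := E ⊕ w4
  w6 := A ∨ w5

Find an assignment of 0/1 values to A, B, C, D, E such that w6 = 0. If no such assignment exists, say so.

w6 = A ∨ w5 must be 0, so both A = 0 and w5 = 0.
Check with A=0, B=0, C=0, D=0, E=1:
w1 = B ∧ E = 0 ∧ 1 = 0
w2 = w1 ∨ D = 0 ∨ 0 = 0
w3 = ¬w2 = ¬0 = 1
w4 = w3 ⊕ C = 1 ⊕ 0 = 1
w5 = E ⊕ w4 = 1 ⊕ 1 = 0
w6 = A ∨ w5 = 0 ∨ 0 = 0
So w6 = 0 as required.

A=0, B=0, C=0, D=0, E=1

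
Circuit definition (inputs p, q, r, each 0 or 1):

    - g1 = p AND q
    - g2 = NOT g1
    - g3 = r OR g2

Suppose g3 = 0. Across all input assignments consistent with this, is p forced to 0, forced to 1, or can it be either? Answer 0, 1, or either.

1

g3 = r OR g2 must be 0, so both r = 0 and g2 = 0.
g2 = NOT g1 must be 0, so g1 = 1.
Every assignment with g3 = 0 has p = 1; there are 1 such assignment(s).
  p=1, q=1, r=0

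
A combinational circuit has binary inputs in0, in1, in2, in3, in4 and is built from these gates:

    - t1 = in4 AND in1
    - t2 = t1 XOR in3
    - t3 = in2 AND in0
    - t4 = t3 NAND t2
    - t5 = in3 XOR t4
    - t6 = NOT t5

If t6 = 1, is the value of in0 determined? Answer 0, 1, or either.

Both values of in0 occur among assignments with t6 = 1:
  in0=0: in0=0, in1=0, in2=0, in3=1, in4=0
  in0=1: in0=1, in1=0, in2=0, in3=1, in4=0

either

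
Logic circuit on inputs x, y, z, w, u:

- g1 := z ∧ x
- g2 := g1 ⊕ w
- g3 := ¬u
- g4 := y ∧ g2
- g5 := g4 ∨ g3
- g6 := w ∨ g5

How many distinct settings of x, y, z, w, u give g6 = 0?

7

g6 = w ∨ g5 must be 0, so both w = 0 and g5 = 0.
g5 = g4 ∨ g3 must be 0, so both g4 = 0 and g3 = 0.
g4 = y ∧ g2 must be 0, so at least one of y, g2 is 0.
Enumerating the 32 input combinations, 7 give g6 = 0 and 25 give g6 = 1.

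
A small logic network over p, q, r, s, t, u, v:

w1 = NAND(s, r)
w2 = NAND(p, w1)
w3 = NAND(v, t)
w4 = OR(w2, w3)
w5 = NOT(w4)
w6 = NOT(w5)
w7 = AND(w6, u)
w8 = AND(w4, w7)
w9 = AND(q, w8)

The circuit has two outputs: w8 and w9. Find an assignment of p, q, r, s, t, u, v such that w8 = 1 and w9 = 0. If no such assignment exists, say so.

p=1 q=0 r=1 s=1 t=0 u=1 v=1

Check with p=1 q=0 r=1 s=1 t=0 u=1 v=1:
w1 = NAND(s, r) = NAND(1, 1) = 0
w2 = NAND(p, w1) = NAND(1, 0) = 1
w3 = NAND(v, t) = NAND(1, 0) = 1
w4 = OR(w2, w3) = OR(1, 1) = 1
w5 = NOT(w4) = NOT 1 = 0
w6 = NOT(w5) = NOT 0 = 1
w7 = AND(w6, u) = AND(1, 1) = 1
w8 = AND(w4, w7) = AND(1, 1) = 1
w9 = AND(q, w8) = AND(0, 1) = 0
So w8 = 1 and w9 = 0.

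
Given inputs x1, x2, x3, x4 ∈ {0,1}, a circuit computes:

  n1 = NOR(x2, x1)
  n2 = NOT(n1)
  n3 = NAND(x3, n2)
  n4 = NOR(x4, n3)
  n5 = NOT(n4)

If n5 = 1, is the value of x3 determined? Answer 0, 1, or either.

either

Both values of x3 occur among assignments with n5 = 1:
  x3=0: x1=0, x2=0, x3=0, x4=0
  x3=1: x1=0, x2=0, x3=1, x4=0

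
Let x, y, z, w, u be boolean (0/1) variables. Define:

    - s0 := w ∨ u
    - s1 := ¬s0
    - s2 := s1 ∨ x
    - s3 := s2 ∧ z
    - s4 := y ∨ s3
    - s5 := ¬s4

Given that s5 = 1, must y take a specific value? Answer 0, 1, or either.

0

s5 = ¬s4 must be 1, so s4 = 0.
Every assignment with s5 = 1 has y = 0; there are 11 such assignment(s).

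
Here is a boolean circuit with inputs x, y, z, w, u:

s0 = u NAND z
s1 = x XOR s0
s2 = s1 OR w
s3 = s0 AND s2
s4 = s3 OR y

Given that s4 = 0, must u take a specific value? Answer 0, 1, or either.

either

Both values of u occur among assignments with s4 = 0:
  u=0: x=1, y=0, z=0, w=0, u=0
  u=1: x=0, y=0, z=1, w=0, u=1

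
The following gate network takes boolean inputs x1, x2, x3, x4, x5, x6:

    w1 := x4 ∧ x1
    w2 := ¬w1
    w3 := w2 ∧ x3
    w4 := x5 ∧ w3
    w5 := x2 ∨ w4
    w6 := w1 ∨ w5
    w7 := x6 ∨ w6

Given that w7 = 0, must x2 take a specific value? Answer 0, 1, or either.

w7 = x6 ∨ w6 must be 0, so both x6 = 0 and w6 = 0.
w6 = w1 ∨ w5 must be 0, so both w1 = 0 and w5 = 0.
w1 = x4 ∧ x1 must be 0, so at least one of x4, x1 is 0.
Every assignment with w7 = 0 has x2 = 0; there are 9 such assignment(s).

0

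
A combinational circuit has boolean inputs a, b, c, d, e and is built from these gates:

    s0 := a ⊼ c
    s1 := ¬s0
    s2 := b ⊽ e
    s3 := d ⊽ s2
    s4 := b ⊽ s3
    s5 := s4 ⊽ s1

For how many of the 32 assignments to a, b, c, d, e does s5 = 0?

s5 = s4 ⊽ s1 must be 0, so at least one of s4, s1 is 1.
Enumerating the 32 input combinations, 17 give s5 = 0 and 15 give s5 = 1.

17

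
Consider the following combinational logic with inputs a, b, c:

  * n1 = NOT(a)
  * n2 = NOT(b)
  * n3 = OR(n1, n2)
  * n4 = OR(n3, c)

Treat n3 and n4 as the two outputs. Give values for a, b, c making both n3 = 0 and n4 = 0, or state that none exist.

a=1, b=1, c=0

Check with a=1, b=1, c=0:
n1 = NOT(a) = NOT 1 = 0
n2 = NOT(b) = NOT 1 = 0
n3 = OR(n1, n2) = OR(0, 0) = 0
n4 = OR(n3, c) = OR(0, 0) = 0
So n3 = 0 and n4 = 0.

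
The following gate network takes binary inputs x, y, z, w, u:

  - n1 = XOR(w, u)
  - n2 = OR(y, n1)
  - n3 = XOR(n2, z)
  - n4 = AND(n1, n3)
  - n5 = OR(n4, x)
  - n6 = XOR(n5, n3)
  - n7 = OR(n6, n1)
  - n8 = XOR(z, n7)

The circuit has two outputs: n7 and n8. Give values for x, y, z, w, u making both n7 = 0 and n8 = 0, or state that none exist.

x=0 y=0 z=0 w=1 u=1

Check with x=0 y=0 z=0 w=1 u=1:
n1 = XOR(w, u) = XOR(1, 1) = 0
n2 = OR(y, n1) = OR(0, 0) = 0
n3 = XOR(n2, z) = XOR(0, 0) = 0
n4 = AND(n1, n3) = AND(0, 0) = 0
n5 = OR(n4, x) = OR(0, 0) = 0
n6 = XOR(n5, n3) = XOR(0, 0) = 0
n7 = OR(n6, n1) = OR(0, 0) = 0
n8 = XOR(z, n7) = XOR(0, 0) = 0
So n7 = 0 and n8 = 0.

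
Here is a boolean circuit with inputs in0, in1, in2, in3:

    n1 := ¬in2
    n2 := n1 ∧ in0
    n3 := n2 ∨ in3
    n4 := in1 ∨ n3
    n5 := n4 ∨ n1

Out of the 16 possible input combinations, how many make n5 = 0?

n5 = n4 ∨ n1 must be 0, so both n4 = 0 and n1 = 0.
Satisfying assignments:
  in0=0, in1=0, in2=1, in3=0
  in0=1, in1=0, in2=1, in3=0

2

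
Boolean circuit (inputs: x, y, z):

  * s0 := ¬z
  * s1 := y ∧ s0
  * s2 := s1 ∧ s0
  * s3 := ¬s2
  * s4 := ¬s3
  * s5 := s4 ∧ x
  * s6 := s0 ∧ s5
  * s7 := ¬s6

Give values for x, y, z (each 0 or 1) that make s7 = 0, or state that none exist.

s7 = ¬s6 must be 0, so s6 = 1.
s6 = s0 ∧ s5 must be 1, so both s0 = 1 and s5 = 1.
s0 = ¬z must be 1, so z = 0.
Check with x=1, y=1, z=0:
s0 = ¬z = ¬0 = 1
s1 = y ∧ s0 = 1 ∧ 1 = 1
s2 = s1 ∧ s0 = 1 ∧ 1 = 1
s3 = ¬s2 = ¬1 = 0
s4 = ¬s3 = ¬0 = 1
s5 = s4 ∧ x = 1 ∧ 1 = 1
s6 = s0 ∧ s5 = 1 ∧ 1 = 1
s7 = ¬s6 = ¬1 = 0
So s7 = 0 as required.

x=1, y=1, z=0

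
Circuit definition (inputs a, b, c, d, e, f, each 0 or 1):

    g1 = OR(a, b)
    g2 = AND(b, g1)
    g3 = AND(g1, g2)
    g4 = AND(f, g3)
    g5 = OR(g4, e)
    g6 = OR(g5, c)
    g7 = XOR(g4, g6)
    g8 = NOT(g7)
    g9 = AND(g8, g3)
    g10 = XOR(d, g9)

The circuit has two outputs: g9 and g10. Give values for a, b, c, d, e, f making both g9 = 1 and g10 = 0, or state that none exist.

Check with a=1, b=1, c=1, d=1, e=0, f=1:
g1 = OR(a, b) = OR(1, 1) = 1
g2 = AND(b, g1) = AND(1, 1) = 1
g3 = AND(g1, g2) = AND(1, 1) = 1
g4 = AND(f, g3) = AND(1, 1) = 1
g5 = OR(g4, e) = OR(1, 0) = 1
g6 = OR(g5, c) = OR(1, 1) = 1
g7 = XOR(g4, g6) = XOR(1, 1) = 0
g8 = NOT(g7) = NOT 0 = 1
g9 = AND(g8, g3) = AND(1, 1) = 1
g10 = XOR(d, g9) = XOR(1, 1) = 0
So g9 = 1 and g10 = 0.

a=1, b=1, c=1, d=1, e=0, f=1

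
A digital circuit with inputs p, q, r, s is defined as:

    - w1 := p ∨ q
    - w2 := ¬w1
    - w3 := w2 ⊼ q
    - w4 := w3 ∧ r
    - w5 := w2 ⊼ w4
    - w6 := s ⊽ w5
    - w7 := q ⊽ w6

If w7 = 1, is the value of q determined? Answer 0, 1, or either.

0

w7 = q ⊽ w6 must be 1, so both q = 0 and w6 = 0.
w6 = s ⊽ w5 must be 0, so at least one of s, w5 is 1.
Every assignment with w7 = 1 has q = 0; there are 7 such assignment(s).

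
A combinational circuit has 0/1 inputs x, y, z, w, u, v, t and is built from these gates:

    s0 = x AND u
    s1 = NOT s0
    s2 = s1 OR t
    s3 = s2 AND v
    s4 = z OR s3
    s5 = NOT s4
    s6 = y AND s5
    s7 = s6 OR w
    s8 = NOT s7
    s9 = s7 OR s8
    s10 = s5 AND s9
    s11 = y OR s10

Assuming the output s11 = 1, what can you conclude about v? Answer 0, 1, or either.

either

Both values of v occur among assignments with s11 = 1:
  v=0: x=0, y=0, z=0, w=0, u=0, v=0, t=0
  v=1: x=0, y=1, z=0, w=0, u=0, v=1, t=0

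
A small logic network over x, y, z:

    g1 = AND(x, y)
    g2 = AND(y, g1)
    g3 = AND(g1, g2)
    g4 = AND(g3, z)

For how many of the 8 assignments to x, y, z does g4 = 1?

1

g4 = AND(g3, z) must be 1, so both g3 = 1 and z = 1.
g3 = AND(g1, g2) must be 1, so both g1 = 1 and g2 = 1.
Satisfying assignments:
  x=1, y=1, z=1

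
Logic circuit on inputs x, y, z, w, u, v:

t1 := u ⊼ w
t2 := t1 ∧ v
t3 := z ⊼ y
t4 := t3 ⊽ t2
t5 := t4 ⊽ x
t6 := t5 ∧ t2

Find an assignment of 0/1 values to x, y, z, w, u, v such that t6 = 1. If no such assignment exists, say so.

t6 = t5 ∧ t2 must be 1, so both t5 = 1 and t2 = 1.
Check with x=0, y=0, z=1, w=1, u=0, v=1:
t1 = u ⊼ w = 0 ⊼ 1 = 1
t2 = t1 ∧ v = 1 ∧ 1 = 1
t3 = z ⊼ y = 1 ⊼ 0 = 1
t4 = t3 ⊽ t2 = 1 ⊽ 1 = 0
t5 = t4 ⊽ x = 0 ⊽ 0 = 1
t6 = t5 ∧ t2 = 1 ∧ 1 = 1
So t6 = 1 as required.

x=0, y=0, z=1, w=1, u=0, v=1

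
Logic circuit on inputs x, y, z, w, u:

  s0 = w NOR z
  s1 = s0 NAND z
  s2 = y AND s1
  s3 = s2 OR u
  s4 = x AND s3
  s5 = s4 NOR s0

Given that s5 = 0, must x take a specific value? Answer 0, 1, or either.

Both values of x occur among assignments with s5 = 0:
  x=0: x=0, y=0, z=0, w=0, u=0
  x=1: x=1, y=0, z=0, w=0, u=0

either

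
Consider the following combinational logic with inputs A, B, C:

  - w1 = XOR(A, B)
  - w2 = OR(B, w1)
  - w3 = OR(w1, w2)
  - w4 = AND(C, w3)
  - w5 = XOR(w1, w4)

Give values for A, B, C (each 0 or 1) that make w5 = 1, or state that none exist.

A=1 B=0 C=0

Check with A=1 B=0 C=0:
w1 = XOR(A, B) = XOR(1, 0) = 1
w2 = OR(B, w1) = OR(0, 1) = 1
w3 = OR(w1, w2) = OR(1, 1) = 1
w4 = AND(C, w3) = AND(0, 1) = 0
w5 = XOR(w1, w4) = XOR(1, 0) = 1
So w5 = 1 as required.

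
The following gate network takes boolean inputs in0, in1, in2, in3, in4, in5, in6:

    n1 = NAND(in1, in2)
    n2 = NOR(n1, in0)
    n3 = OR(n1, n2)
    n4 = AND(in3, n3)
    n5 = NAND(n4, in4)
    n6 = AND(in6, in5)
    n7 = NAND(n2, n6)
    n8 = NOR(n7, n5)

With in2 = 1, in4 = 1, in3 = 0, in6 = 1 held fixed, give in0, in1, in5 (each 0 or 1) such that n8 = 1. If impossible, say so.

no solution exists

With in2 = 1, in4 = 1, in3 = 0, in6 = 1 fixed, none of the 8 settings of in0, in1, in5 give n8 = 1.
For example, with in0=0, in1=0, in5=0:
n1 = NAND(in1, in2) = NAND(0, 1) = 1
n2 = NOR(n1, in0) = NOR(1, 0) = 0
n3 = OR(n1, n2) = OR(1, 0) = 1
n4 = AND(in3, n3) = AND(0, 1) = 0
n5 = NAND(n4, in4) = NAND(0, 1) = 1
n6 = AND(in6, in5) = AND(1, 0) = 0
n7 = NAND(n2, n6) = NAND(0, 0) = 1
n8 = NOR(n7, n5) = NOR(1, 1) = 0
giving n8 = 0 ≠ 1.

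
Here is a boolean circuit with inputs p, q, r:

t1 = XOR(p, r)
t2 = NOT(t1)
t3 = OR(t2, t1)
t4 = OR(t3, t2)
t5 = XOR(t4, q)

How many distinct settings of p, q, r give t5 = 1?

t5 = XOR(t4, q) must be 1, so t4 and q differ.
Satisfying assignments:
  p=0, q=0, r=0
  p=0, q=0, r=1
  p=1, q=0, r=0
  p=1, q=0, r=1

4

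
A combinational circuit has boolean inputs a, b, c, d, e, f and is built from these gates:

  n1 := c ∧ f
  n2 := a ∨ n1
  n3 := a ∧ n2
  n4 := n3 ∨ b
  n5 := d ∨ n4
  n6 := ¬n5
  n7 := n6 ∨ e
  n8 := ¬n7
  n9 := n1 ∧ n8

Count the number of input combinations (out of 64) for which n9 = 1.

7

n9 = n1 ∧ n8 must be 1, so both n1 = 1 and n8 = 1.
n1 = c ∧ f must be 1, so both c = 1 and f = 1.
n8 = ¬n7 must be 1, so n7 = 0.
Enumerating the 64 input combinations, 7 give n9 = 1 and 57 give n9 = 0.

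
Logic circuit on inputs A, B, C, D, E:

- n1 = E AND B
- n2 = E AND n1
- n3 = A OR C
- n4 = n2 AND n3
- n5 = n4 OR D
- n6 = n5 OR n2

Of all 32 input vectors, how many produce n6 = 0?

12

n6 = n5 OR n2 must be 0, so both n5 = 0 and n2 = 0.
Enumerating the 32 input combinations, 12 give n6 = 0 and 20 give n6 = 1.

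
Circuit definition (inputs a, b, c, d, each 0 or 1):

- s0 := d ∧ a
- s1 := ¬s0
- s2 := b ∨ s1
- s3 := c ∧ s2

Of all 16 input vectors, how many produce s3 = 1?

7

s3 = c ∧ s2 must be 1, so both c = 1 and s2 = 1.
Enumerating the 16 input combinations, 7 give s3 = 1 and 9 give s3 = 0.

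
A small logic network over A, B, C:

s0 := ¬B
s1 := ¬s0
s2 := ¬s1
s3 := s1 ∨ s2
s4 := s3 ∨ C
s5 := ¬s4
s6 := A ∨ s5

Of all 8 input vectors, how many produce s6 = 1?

4

s6 = A ∨ s5 must be 1, so at least one of A, s5 is 1.
Satisfying assignments:
  A=1, B=0, C=0
  A=1, B=0, C=1
  A=1, B=1, C=0
  A=1, B=1, C=1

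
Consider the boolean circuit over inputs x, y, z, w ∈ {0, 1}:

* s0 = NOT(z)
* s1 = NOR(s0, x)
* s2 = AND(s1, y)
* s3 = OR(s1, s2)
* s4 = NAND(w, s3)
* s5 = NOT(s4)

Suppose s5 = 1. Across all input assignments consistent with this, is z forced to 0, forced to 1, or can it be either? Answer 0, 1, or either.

s5 = NOT(s4) must be 1, so s4 = 0.
Every assignment with s5 = 1 has z = 1; there are 2 such assignment(s).
  x=0, y=0, z=1, w=1
  x=0, y=1, z=1, w=1

1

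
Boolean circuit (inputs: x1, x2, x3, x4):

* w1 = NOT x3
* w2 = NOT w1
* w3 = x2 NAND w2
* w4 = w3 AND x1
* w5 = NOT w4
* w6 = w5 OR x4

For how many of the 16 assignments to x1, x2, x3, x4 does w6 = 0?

w6 = w5 OR x4 must be 0, so both w5 = 0 and x4 = 0.
w5 = NOT w4 must be 0, so w4 = 1.
w4 = w3 AND x1 must be 1, so both w3 = 1 and x1 = 1.
Satisfying assignments:
  x1=1, x2=0, x3=0, x4=0
  x1=1, x2=0, x3=1, x4=0
  x1=1, x2=1, x3=0, x4=0

3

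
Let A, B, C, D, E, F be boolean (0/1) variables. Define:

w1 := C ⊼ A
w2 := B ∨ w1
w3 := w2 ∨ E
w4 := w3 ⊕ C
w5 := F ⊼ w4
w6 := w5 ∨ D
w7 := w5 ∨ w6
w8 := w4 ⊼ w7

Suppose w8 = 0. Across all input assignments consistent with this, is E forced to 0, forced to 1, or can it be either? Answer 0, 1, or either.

Both values of E occur among assignments with w8 = 0:
  E=0: A=0, B=0, C=0, D=0, E=0, F=0
  E=1: A=0, B=0, C=0, D=0, E=1, F=0

either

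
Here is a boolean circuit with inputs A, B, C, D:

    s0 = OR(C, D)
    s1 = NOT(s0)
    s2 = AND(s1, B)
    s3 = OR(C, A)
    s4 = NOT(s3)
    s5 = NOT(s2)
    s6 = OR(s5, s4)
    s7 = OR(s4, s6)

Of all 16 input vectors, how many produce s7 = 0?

s7 = OR(s4, s6) must be 0, so both s4 = 0 and s6 = 0.
s4 = NOT(s3) must be 0, so s3 = 1.
s6 = OR(s5, s4) must be 0, so both s5 = 0 and s4 = 0.
Enumerating the 16 input combinations, 1 give s7 = 0 and 15 give s7 = 1.

1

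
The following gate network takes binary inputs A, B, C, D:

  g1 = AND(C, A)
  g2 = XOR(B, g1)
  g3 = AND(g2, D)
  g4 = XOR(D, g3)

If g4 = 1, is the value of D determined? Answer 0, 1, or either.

1

g4 = XOR(D, g3) must be 1, so D and g3 differ.
Every assignment with g4 = 1 has D = 1; there are 4 such assignment(s).
  A=0, B=0, C=0, D=1
  A=0, B=0, C=1, D=1
  A=1, B=0, C=0, D=1
  A=1, B=1, C=1, D=1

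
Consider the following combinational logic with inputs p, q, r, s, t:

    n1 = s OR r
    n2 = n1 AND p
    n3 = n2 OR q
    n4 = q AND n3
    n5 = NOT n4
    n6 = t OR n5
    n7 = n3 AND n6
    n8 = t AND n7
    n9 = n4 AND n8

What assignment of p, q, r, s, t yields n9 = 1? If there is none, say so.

p=0 q=1 r=0 s=0 t=1

n9 = n4 AND n8 must be 1, so both n4 = 1 and n8 = 1.
n4 = q AND n3 must be 1, so both q = 1 and n3 = 1.
Check with p=0 q=1 r=0 s=0 t=1:
n1 = s OR r = 0 OR 0 = 0
n2 = n1 AND p = 0 AND 0 = 0
n3 = n2 OR q = 0 OR 1 = 1
n4 = q AND n3 = 1 AND 1 = 1
n5 = NOT n4 = NOT 1 = 0
n6 = t OR n5 = 1 OR 0 = 1
n7 = n3 AND n6 = 1 AND 1 = 1
n8 = t AND n7 = 1 AND 1 = 1
n9 = n4 AND n8 = 1 AND 1 = 1
So n9 = 1 as required.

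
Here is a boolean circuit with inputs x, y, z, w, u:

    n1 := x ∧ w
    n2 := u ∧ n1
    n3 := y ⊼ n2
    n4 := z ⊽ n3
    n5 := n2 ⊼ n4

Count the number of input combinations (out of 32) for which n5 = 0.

n5 = n2 ⊼ n4 must be 0, so both n2 = 1 and n4 = 1.
Satisfying assignments:
  x=1, y=1, z=0, w=1, u=1

1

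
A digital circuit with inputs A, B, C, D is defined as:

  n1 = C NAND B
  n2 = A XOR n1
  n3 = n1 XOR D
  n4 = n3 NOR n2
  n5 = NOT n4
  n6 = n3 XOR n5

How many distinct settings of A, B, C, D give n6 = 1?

n6 = n3 XOR n5 must be 1, so n3 and n5 differ.
Satisfying assignments:
  A=0, B=0, C=0, D=1
  A=0, B=0, C=1, D=1
  A=0, B=1, C=0, D=1
  A=1, B=1, C=1, D=0

4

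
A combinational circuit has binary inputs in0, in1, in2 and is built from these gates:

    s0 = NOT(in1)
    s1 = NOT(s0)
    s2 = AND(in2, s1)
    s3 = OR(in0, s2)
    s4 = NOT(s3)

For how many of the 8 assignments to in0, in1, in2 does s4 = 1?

3

s4 = NOT(s3) must be 1, so s3 = 0.
s3 = OR(in0, s2) must be 0, so both in0 = 0 and s2 = 0.
s2 = AND(in2, s1) must be 0, so at least one of in2, s1 is 0.
Enumerating the 8 input combinations, 3 give s4 = 1 and 5 give s4 = 0.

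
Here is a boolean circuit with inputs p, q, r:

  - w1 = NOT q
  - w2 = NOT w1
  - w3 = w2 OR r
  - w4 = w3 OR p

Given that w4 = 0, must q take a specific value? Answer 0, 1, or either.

0

w4 = w3 OR p must be 0, so both w3 = 0 and p = 0.
w3 = w2 OR r must be 0, so both w2 = 0 and r = 0.
Every assignment with w4 = 0 has q = 0; there are 1 such assignment(s).
  p=0, q=0, r=0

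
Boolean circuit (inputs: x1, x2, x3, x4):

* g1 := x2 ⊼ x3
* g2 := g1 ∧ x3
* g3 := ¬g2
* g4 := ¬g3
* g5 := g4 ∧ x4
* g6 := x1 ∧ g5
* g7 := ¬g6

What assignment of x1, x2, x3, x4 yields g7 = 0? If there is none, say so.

x1=1 x2=0 x3=1 x4=1

g7 = ¬g6 must be 0, so g6 = 1.
g6 = x1 ∧ g5 must be 1, so both x1 = 1 and g5 = 1.
Check with x1=1 x2=0 x3=1 x4=1:
g1 = x2 ⊼ x3 = 0 ⊼ 1 = 1
g2 = g1 ∧ x3 = 1 ∧ 1 = 1
g3 = ¬g2 = ¬1 = 0
g4 = ¬g3 = ¬0 = 1
g5 = g4 ∧ x4 = 1 ∧ 1 = 1
g6 = x1 ∧ g5 = 1 ∧ 1 = 1
g7 = ¬g6 = ¬1 = 0
So g7 = 0 as required.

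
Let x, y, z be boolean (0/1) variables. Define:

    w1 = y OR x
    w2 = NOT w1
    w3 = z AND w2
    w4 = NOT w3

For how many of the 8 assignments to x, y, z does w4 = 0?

1

w4 = NOT w3 must be 0, so w3 = 1.
w3 = z AND w2 must be 1, so both z = 1 and w2 = 1.
Satisfying assignments:
  x=0, y=0, z=1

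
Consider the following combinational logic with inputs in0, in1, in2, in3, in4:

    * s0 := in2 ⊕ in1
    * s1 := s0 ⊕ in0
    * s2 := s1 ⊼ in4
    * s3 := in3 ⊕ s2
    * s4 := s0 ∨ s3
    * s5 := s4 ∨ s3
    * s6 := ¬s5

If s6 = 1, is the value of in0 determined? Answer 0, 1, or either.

Both values of in0 occur among assignments with s6 = 1:
  in0=0: in0=0, in1=0, in2=0, in3=1, in4=0
  in0=1: in0=1, in1=0, in2=0, in3=0, in4=1

either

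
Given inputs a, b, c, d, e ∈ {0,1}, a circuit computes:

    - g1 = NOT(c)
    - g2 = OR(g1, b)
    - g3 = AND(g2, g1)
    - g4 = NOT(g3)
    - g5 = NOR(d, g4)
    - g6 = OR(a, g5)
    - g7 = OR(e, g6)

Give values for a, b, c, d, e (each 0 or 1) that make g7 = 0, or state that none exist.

g7 = OR(e, g6) must be 0, so both e = 0 and g6 = 0.
g6 = OR(a, g5) must be 0, so both a = 0 and g5 = 0.
Check with a=0 b=0 c=1 d=0 e=0:
g1 = NOT(c) = NOT 1 = 0
g2 = OR(g1, b) = OR(0, 0) = 0
g3 = AND(g2, g1) = AND(0, 0) = 0
g4 = NOT(g3) = NOT 0 = 1
g5 = NOR(d, g4) = NOR(0, 1) = 0
g6 = OR(a, g5) = OR(0, 0) = 0
g7 = OR(e, g6) = OR(0, 0) = 0
So g7 = 0 as required.

a=0 b=0 c=1 d=0 e=0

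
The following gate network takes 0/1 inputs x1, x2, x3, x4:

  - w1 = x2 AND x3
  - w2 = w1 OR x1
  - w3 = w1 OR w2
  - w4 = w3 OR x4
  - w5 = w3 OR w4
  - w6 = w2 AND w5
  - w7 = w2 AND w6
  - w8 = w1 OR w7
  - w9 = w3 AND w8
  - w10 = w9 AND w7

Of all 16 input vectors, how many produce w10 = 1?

w10 = w9 AND w7 must be 1, so both w9 = 1 and w7 = 1.
w9 = w3 AND w8 must be 1, so both w3 = 1 and w8 = 1.
Enumerating the 16 input combinations, 10 give w10 = 1 and 6 give w10 = 0.

10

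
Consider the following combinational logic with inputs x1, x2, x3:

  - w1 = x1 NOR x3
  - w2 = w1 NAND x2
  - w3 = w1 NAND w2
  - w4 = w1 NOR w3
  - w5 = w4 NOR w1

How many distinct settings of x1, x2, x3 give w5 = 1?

w5 = w4 NOR w1 must be 1, so both w4 = 0 and w1 = 0.
w4 = w1 NOR w3 must be 0, so at least one of w1, w3 is 1.
w1 = x1 NOR x3 must be 0, so at least one of x1, x3 is 1.
Satisfying assignments:
  x1=0, x2=0, x3=1
  x1=0, x2=1, x3=1
  x1=1, x2=0, x3=0
  x1=1, x2=0, x3=1
  x1=1, x2=1, x3=0
  x1=1, x2=1, x3=1

6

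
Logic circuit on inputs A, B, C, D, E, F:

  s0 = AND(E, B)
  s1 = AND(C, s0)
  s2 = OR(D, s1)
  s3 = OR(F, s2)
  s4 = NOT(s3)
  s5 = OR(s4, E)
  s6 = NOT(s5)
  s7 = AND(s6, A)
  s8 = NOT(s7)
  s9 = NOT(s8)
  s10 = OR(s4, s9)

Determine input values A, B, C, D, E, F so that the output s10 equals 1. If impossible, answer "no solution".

A=1, B=0, C=1, D=1, E=0, F=1

Check with A=1, B=0, C=1, D=1, E=0, F=1:
s0 = AND(E, B) = AND(0, 0) = 0
s1 = AND(C, s0) = AND(1, 0) = 0
s2 = OR(D, s1) = OR(1, 0) = 1
s3 = OR(F, s2) = OR(1, 1) = 1
s4 = NOT(s3) = NOT 1 = 0
s5 = OR(s4, E) = OR(0, 0) = 0
s6 = NOT(s5) = NOT 0 = 1
s7 = AND(s6, A) = AND(1, 1) = 1
s8 = NOT(s7) = NOT 1 = 0
s9 = NOT(s8) = NOT 0 = 1
s10 = OR(s4, s9) = OR(0, 1) = 1
So s10 = 1 as required.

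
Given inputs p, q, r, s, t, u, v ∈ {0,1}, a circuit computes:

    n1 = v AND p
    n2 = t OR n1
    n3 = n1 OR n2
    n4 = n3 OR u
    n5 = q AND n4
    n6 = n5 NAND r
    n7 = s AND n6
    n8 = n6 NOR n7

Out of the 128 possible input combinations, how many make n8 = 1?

26

n8 = n6 NOR n7 must be 1, so both n6 = 0 and n7 = 0.
Enumerating the 128 input combinations, 26 give n8 = 1 and 102 give n8 = 0.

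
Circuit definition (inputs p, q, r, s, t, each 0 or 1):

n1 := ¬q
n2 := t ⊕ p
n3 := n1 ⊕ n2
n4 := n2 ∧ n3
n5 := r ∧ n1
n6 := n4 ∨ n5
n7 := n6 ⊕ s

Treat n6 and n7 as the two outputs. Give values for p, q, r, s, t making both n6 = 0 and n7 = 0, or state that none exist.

p=1, q=0, r=0, s=0, t=0

Check with p=1, q=0, r=0, s=0, t=0:
n1 = ¬q = ¬0 = 1
n2 = t ⊕ p = 0 ⊕ 1 = 1
n3 = n1 ⊕ n2 = 1 ⊕ 1 = 0
n4 = n2 ∧ n3 = 1 ∧ 0 = 0
n5 = r ∧ n1 = 0 ∧ 1 = 0
n6 = n4 ∨ n5 = 0 ∨ 0 = 0
n7 = n6 ⊕ s = 0 ⊕ 0 = 0
So n6 = 0 and n7 = 0.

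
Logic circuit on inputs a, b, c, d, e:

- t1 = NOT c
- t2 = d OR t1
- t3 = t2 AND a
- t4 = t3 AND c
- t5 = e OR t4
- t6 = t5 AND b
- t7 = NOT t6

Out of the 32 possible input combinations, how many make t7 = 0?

t7 = NOT t6 must be 0, so t6 = 1.
t6 = t5 AND b must be 1, so both t5 = 1 and b = 1.
t5 = e OR t4 must be 1, so at least one of e, t4 is 1.
Enumerating the 32 input combinations, 9 give t7 = 0 and 23 give t7 = 1.

9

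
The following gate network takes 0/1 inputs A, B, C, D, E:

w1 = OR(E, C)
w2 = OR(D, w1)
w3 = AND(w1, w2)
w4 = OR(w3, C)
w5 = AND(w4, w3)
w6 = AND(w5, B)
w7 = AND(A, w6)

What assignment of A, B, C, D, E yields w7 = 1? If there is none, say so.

A=1, B=1, C=0, D=1, E=1

w7 = AND(A, w6) must be 1, so both A = 1 and w6 = 1.
w6 = AND(w5, B) must be 1, so both w5 = 1 and B = 1.
w5 = AND(w4, w3) must be 1, so both w4 = 1 and w3 = 1.
Check with A=1, B=1, C=0, D=1, E=1:
w1 = OR(E, C) = OR(1, 0) = 1
w2 = OR(D, w1) = OR(1, 1) = 1
w3 = AND(w1, w2) = AND(1, 1) = 1
w4 = OR(w3, C) = OR(1, 0) = 1
w5 = AND(w4, w3) = AND(1, 1) = 1
w6 = AND(w5, B) = AND(1, 1) = 1
w7 = AND(A, w6) = AND(1, 1) = 1
So w7 = 1 as required.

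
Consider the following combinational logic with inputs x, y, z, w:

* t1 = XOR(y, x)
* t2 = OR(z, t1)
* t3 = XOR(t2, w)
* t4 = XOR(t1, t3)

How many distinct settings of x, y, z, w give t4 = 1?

t4 = XOR(t1, t3) must be 1, so t1 and t3 differ.
Enumerating the 16 input combinations, 8 give t4 = 1 and 8 give t4 = 0.

8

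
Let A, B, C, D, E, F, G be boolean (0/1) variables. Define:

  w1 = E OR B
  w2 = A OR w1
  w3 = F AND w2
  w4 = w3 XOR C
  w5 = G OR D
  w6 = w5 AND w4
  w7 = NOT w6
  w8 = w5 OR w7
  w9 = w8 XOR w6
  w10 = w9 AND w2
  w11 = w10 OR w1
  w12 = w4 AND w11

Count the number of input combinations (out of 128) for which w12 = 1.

50

w12 = w4 AND w11 must be 1, so both w4 = 1 and w11 = 1.
w4 = w3 XOR C must be 1, so w3 and C differ.
Enumerating the 128 input combinations, 50 give w12 = 1 and 78 give w12 = 0.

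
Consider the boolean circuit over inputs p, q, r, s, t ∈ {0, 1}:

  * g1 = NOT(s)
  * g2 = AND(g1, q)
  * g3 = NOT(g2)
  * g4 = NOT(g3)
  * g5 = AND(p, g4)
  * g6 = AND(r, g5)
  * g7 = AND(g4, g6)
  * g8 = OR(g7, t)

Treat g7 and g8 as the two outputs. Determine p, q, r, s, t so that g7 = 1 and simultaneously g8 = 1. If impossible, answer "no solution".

p=1, q=1, r=1, s=0, t=1

Check with p=1, q=1, r=1, s=0, t=1:
g1 = NOT(s) = NOT 0 = 1
g2 = AND(g1, q) = AND(1, 1) = 1
g3 = NOT(g2) = NOT 1 = 0
g4 = NOT(g3) = NOT 0 = 1
g5 = AND(p, g4) = AND(1, 1) = 1
g6 = AND(r, g5) = AND(1, 1) = 1
g7 = AND(g4, g6) = AND(1, 1) = 1
g8 = OR(g7, t) = OR(1, 1) = 1
So g7 = 1 and g8 = 1.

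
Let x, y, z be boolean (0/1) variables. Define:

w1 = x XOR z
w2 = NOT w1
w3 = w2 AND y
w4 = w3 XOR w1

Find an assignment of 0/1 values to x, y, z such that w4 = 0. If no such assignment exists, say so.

x=1, y=0, z=1

Check with x=1, y=0, z=1:
w1 = x XOR z = 1 XOR 1 = 0
w2 = NOT w1 = NOT 0 = 1
w3 = w2 AND y = 1 AND 0 = 0
w4 = w3 XOR w1 = 0 XOR 0 = 0
So w4 = 0 as required.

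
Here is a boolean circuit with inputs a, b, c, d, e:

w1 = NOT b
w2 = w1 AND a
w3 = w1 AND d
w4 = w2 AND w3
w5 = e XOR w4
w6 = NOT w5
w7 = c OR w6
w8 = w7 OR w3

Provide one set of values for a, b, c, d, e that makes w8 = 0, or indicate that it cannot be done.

a=0, b=0, c=0, d=0, e=1

w8 = w7 OR w3 must be 0, so both w7 = 0 and w3 = 0.
w7 = c OR w6 must be 0, so both c = 0 and w6 = 0.
Check with a=0, b=0, c=0, d=0, e=1:
w1 = NOT b = NOT 0 = 1
w2 = w1 AND a = 1 AND 0 = 0
w3 = w1 AND d = 1 AND 0 = 0
w4 = w2 AND w3 = 0 AND 0 = 0
w5 = e XOR w4 = 1 XOR 0 = 1
w6 = NOT w5 = NOT 1 = 0
w7 = c OR w6 = 0 OR 0 = 0
w8 = w7 OR w3 = 0 OR 0 = 0
So w8 = 0 as required.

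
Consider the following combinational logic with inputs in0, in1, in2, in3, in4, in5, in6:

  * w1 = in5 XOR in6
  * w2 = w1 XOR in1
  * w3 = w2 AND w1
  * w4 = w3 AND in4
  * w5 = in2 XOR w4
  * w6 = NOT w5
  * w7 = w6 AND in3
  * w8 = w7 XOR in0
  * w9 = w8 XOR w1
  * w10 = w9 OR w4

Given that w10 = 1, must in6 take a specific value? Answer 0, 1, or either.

either

Both values of in6 occur among assignments with w10 = 1:
  in6=0: in0=0, in1=0, in2=0, in3=0, in4=0, in5=1, in6=0
  in6=1: in0=0, in1=0, in2=0, in3=0, in4=0, in5=0, in6=1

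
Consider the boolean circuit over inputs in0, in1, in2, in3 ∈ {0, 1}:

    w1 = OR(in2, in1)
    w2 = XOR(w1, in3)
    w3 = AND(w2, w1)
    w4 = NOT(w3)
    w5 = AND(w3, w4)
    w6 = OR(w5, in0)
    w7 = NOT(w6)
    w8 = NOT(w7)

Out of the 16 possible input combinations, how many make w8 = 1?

8

w8 = NOT(w7) must be 1, so w7 = 0.
w7 = NOT(w6) must be 0, so w6 = 1.
w6 = OR(w5, in0) must be 1, so at least one of w5, in0 is 1.
Enumerating the 16 input combinations, 8 give w8 = 1 and 8 give w8 = 0.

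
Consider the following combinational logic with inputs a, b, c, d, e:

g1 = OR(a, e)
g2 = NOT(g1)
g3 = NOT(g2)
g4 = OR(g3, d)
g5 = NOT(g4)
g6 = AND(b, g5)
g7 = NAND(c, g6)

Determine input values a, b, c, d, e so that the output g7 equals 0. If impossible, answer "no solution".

a=0, b=1, c=1, d=0, e=0

g7 = NAND(c, g6) must be 0, so both c = 1 and g6 = 1.
g6 = AND(b, g5) must be 1, so both b = 1 and g5 = 1.
g5 = NOT(g4) must be 1, so g4 = 0.
Check with a=0, b=1, c=1, d=0, e=0:
g1 = OR(a, e) = OR(0, 0) = 0
g2 = NOT(g1) = NOT 0 = 1
g3 = NOT(g2) = NOT 1 = 0
g4 = OR(g3, d) = OR(0, 0) = 0
g5 = NOT(g4) = NOT 0 = 1
g6 = AND(b, g5) = AND(1, 1) = 1
g7 = NAND(c, g6) = NAND(1, 1) = 0
So g7 = 0 as required.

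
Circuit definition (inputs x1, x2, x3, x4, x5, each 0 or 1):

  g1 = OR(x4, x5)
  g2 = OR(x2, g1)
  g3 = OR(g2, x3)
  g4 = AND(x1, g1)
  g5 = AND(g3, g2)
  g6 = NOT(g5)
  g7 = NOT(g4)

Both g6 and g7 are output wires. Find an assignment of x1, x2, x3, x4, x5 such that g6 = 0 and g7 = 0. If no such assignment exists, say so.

x1=1, x2=0, x3=1, x4=1, x5=0

Check with x1=1, x2=0, x3=1, x4=1, x5=0:
g1 = OR(x4, x5) = OR(1, 0) = 1
g2 = OR(x2, g1) = OR(0, 1) = 1
g3 = OR(g2, x3) = OR(1, 1) = 1
g4 = AND(x1, g1) = AND(1, 1) = 1
g5 = AND(g3, g2) = AND(1, 1) = 1
g6 = NOT(g5) = NOT 1 = 0
g7 = NOT(g4) = NOT 1 = 0
So g6 = 0 and g7 = 0.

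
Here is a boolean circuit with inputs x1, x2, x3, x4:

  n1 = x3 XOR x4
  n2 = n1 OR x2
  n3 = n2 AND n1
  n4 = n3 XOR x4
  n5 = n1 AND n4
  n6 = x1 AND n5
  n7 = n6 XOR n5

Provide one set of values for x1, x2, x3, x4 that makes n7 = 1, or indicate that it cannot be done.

x1=0 x2=1 x3=1 x4=0

n7 = n6 XOR n5 must be 1, so n6 and n5 differ.
Check with x1=0 x2=1 x3=1 x4=0:
n1 = x3 XOR x4 = 1 XOR 0 = 1
n2 = n1 OR x2 = 1 OR 1 = 1
n3 = n2 AND n1 = 1 AND 1 = 1
n4 = n3 XOR x4 = 1 XOR 0 = 1
n5 = n1 AND n4 = 1 AND 1 = 1
n6 = x1 AND n5 = 0 AND 1 = 0
n7 = n6 XOR n5 = 0 XOR 1 = 1
So n7 = 1 as required.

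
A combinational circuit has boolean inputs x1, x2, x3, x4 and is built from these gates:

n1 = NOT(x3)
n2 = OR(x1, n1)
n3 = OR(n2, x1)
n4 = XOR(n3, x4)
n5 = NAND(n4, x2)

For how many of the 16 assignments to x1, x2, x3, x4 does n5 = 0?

4

n5 = NAND(n4, x2) must be 0, so both n4 = 1 and x2 = 1.
n4 = XOR(n3, x4) must be 1, so n3 and x4 differ.
Satisfying assignments:
  x1=0, x2=1, x3=0, x4=0
  x1=0, x2=1, x3=1, x4=1
  x1=1, x2=1, x3=0, x4=0
  x1=1, x2=1, x3=1, x4=0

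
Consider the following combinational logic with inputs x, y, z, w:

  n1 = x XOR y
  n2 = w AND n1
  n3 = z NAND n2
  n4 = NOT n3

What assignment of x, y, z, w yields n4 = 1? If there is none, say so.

x=1, y=0, z=1, w=1

n4 = NOT n3 must be 1, so n3 = 0.
n3 = z NAND n2 must be 0, so both z = 1 and n2 = 1.
Check with x=1, y=0, z=1, w=1:
n1 = x XOR y = 1 XOR 0 = 1
n2 = w AND n1 = 1 AND 1 = 1
n3 = z NAND n2 = 1 NAND 1 = 0
n4 = NOT n3 = NOT 0 = 1
So n4 = 1 as required.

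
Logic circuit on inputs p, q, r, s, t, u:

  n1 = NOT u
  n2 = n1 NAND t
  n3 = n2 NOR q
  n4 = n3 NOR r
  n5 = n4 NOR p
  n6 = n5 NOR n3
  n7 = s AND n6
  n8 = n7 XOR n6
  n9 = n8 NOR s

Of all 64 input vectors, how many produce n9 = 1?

11

n9 = n8 NOR s must be 1, so both n8 = 0 and s = 0.
n8 = n7 XOR n6 must be 0, so n7 and n6 are equal.
Enumerating the 64 input combinations, 11 give n9 = 1 and 53 give n9 = 0.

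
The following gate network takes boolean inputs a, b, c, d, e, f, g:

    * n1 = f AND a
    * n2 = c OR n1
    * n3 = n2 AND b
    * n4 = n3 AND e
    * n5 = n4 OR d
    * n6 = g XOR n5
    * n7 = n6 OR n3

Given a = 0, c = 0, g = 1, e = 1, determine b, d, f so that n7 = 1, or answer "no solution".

b=0 d=0 f=1

n7 = n6 OR n3 must be 1, so at least one of n6, n3 is 1.
Check with a = 0, c = 0, g = 1, e = 1 and b=0, d=0, f=1:
n1 = f AND a = 1 AND 0 = 0
n2 = c OR n1 = 0 OR 0 = 0
n3 = n2 AND b = 0 AND 0 = 0
n4 = n3 AND e = 0 AND 1 = 0
n5 = n4 OR d = 0 OR 0 = 0
n6 = g XOR n5 = 1 XOR 0 = 1
n7 = n6 OR n3 = 1 OR 0 = 1
So n7 = 1.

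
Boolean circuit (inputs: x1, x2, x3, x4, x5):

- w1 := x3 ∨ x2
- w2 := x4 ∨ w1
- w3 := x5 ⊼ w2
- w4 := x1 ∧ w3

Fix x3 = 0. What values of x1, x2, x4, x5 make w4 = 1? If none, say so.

x1=1, x2=1, x4=0, x5=0

w4 = x1 ∧ w3 must be 1, so both x1 = 1 and w3 = 1.
Check with x3 = 0 and x1=1, x2=1, x4=0, x5=0:
w1 = x3 ∨ x2 = 0 ∨ 1 = 1
w2 = x4 ∨ w1 = 0 ∨ 1 = 1
w3 = x5 ⊼ w2 = 0 ⊼ 1 = 1
w4 = x1 ∧ w3 = 1 ∧ 1 = 1
So w4 = 1.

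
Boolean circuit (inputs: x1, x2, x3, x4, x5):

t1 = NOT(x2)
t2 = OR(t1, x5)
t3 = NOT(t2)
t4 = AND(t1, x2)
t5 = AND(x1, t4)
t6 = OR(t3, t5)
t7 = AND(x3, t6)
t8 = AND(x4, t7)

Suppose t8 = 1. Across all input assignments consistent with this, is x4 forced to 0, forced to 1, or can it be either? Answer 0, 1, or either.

t8 = AND(x4, t7) must be 1, so both x4 = 1 and t7 = 1.
t7 = AND(x3, t6) must be 1, so both x3 = 1 and t6 = 1.
t6 = OR(t3, t5) must be 1, so at least one of t3, t5 is 1.
Every assignment with t8 = 1 has x4 = 1; there are 2 such assignment(s).
  x1=0, x2=1, x3=1, x4=1, x5=0
  x1=1, x2=1, x3=1, x4=1, x5=0

1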